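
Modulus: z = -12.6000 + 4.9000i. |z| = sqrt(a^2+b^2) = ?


|z| = sqrt((-12.6)^2 + 4.9^2) = sqrt(158.76 + 24.01) = sqrt(182.77) = 13.5192

|z| = 13.5192


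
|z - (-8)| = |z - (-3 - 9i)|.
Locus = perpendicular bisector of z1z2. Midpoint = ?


Equal distances means the locus is the perpendicular bisector of z1 and z2.
Midpoint = ((-8+(-3))/2, (0+(-9))/2) = (-5.5000, -4.5000)

Perpendicular bisector through (-5.5000, -4.5000)


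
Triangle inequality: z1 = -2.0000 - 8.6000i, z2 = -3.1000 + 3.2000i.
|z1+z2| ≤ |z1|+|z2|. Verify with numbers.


|z1| = sqrt((-2)^2 + (-8.6)^2) = sqrt(77.96) = 8.8295
|z2| = sqrt((-3.1)^2 + 3.2^2) = sqrt(19.85) = 4.4553
z1+z2 = -5.1000 - 5.4000i
|z1+z2| = sqrt(55.17) = 7.4277
|z1|+|z2| = 8.8295 + 4.4553 = 13.2848

|z1+z2| = 7.4277 ≤ |z1|+|z2| = 13.2848 (verified)


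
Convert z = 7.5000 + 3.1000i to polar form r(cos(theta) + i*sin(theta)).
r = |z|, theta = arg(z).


r = sqrt(56.25+9.61) = sqrt(65.86) = 8.1154
theta = atan2(3.1, 7.5) = 22.4569 degrees

r = 8.1154, theta = 22.4569 degrees


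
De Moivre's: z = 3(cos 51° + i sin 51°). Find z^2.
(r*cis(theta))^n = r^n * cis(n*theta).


r^2 = 3^2 = 9
n*theta = 2*51° = 102° = 102° (mod 360)
a = 9*cos(102°) = -1.8712
b = 9*sin(102°) = 8.8033

9 cis(102°) = -1.8712 + 8.8033i


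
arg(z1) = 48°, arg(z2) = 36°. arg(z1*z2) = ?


arg(z1*z2) = 48° + 36° = 84°
Normalized to (-180°, 180°]: 84°

84°


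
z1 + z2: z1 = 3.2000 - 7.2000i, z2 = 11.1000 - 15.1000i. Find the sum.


Real: 3.2 + 11.1 = 14.3
Imag: -7.2 - 15.1 = -22.3

14.3000 - 22.3000i


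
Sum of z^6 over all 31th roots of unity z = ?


The roots are w_k = w^k with w = e^(2*pi*i/31), and (w^k)^6 = (w^6)^k.
So S = 1 + u + u^2 + ... + u^(30) with u = w^6.
6 = 0*31 + 6, so 6 is not a multiple of 31: u = w^6 ≠ 1 (w is a primitive 31th root), while u^31 = (w^31)^6 = 1.
Geometric series: S = (1 - u^31)/(1 - u) = (1 - 1)/(1 - u) = 0

S = 0


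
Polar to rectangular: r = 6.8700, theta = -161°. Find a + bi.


a = 6.8700*cos(-161°) = 6.8700*(-0.94552) = -6.4957
b = 6.8700*sin(-161°) = 6.8700*(-0.32557) = -2.2367

-6.4957 - 2.2367i


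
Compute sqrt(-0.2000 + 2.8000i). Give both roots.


|z| = sqrt(0.04+7.84) = 2.8071
sqrt((|z|+a)/2) = sqrt((2.8071+(-0.2))/2) = sqrt(1.3036) = 1.1417
sqrt((|z|-a)/2) = sqrt((2.8071-(-0.2))/2) = sqrt(1.5036) = 1.2262

±(1.1417 + 1.2262i) i.e. 1.1417 + 1.2262i and -1.1417 - 1.2262i


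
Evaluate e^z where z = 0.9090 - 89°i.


e^0.9090 = 2.48184
cos(-89°) = 0.01745
sin(-89°) = -0.99985
Real = 2.48184*0.01745 = 0.0433
Imag = 2.48184*(-0.99985) = -2.4815

0.0433 - 2.4815i


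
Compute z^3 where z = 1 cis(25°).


r^3 = 1^3 = 1
n*theta = 3*25° = 75° = 75° (mod 360)
a = 1*cos(75°) = 0.2588
b = 1*sin(75°) = 0.9659

1 cis(75°) = 0.2588 + 0.9659i


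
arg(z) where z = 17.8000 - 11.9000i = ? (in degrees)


Re = 17.8, Im = -11.9
arg = atan2(-11.9, 17.8) = -33.7643 degrees

arg(z) = -33.7643 degrees


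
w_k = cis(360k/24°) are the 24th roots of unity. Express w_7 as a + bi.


Angle = 360*7/24 = 105°
a = cos(105°) = -0.2588
b = sin(105°) = 0.9659

-0.2588 + 0.9659i


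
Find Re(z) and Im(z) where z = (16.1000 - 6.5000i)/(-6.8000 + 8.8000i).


Multiply by conjugate: (16.1000 - 6.5000i)(-6.8000 - 8.8000i) / ((-6.8)^2 + 8.8^2)
Numerator real = 16.1*(-6.8) - (6.5)*8.8 = -166.68
Numerator imag = -6.5*(-6.8) - 16.1*8.8 = -97.48
Denominator = 123.68
Re(z) = -166.68/123.68 = -1.3477
Im(z) = -97.48/123.68 = -0.7882

Re(z) = -1.3477, Im(z) = -0.7882


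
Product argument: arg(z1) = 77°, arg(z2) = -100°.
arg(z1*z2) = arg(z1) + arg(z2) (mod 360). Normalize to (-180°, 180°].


arg(z1*z2) = 77° - 100° = -23°
Normalized to (-180°, 180°]: -23°

-23°


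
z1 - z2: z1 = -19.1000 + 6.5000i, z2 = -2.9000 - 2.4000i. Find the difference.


Real: -19.1 + 2.9 = -16.2
Imag: 6.5 + 2.4 = 8.9

-16.2000 + 8.9000i


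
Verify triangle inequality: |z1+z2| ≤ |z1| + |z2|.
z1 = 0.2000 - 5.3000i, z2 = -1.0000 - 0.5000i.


|z1| = sqrt(0.2^2 + (-5.3)^2) = sqrt(28.13) = 5.3038
|z2| = sqrt((-1)^2 + (-0.5)^2) = sqrt(1.25) = 1.1180
z1+z2 = -0.8000 - 5.8000i
|z1+z2| = sqrt(34.28) = 5.8549
|z1|+|z2| = 5.3038 + 1.1180 = 6.4218

|z1+z2| = 5.8549 ≤ |z1|+|z2| = 6.4218 (verified)


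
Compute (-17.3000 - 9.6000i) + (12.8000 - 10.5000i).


Real: -17.3 + 12.8 = -4.5
Imag: -9.6 - 10.5 = -20.1

-4.5000 - 20.1000i


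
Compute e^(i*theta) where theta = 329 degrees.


cos(329°) = 0.8572
sin(329°) = -0.5150

e^(i*329°) = 0.8572 - 0.5150i


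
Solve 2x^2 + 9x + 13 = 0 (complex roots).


disc = 9^2 - 4*2*13 = 81 - 104 = -23
sqrt(|disc|) = sqrt(23) = 4.7958
Real part = -9/(2*2) = -2.2500
Imag part = 4.7958/(2*2) = 1.1990

-2.2500 ± 1.1990i


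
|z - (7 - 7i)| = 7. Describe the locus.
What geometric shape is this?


|z - z0| = r is a circle with center z0 and radius r.
Center = (7, -7), radius = 7

Circle with center (7, -7) and radius 7


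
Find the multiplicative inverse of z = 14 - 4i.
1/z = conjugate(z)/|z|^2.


|z|^2 = 196+16 = 212
1/z = (14 + 4i)/212

1/z = 0.0660 + 0.0189i


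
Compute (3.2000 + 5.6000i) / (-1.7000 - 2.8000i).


Conjugate of z2 = -1.7000 + 2.8000i
Numerator: (3.2000 + 5.6000i)(-1.7000 + 2.8000i) = -21.1200 - 0.5600i
Denominator: (-1.7)^2 + (-2.8)^2 = 10.73
Result = (-21.1200 - 0.5600i)/10.73

-1.9683 - 0.0522i


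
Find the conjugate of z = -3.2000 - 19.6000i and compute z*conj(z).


z_bar = -3.2000 + 19.6000i
z*z_bar = (-3.2)^2 + (-19.6)^2 = 10.24 + 384.16 = 394.4

z_bar = -3.2000 + 19.6000i, z*z_bar = 394.4


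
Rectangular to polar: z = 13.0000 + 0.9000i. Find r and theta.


r = sqrt(169+0.81) = sqrt(169.81) = 13.0311
theta = atan2(0.9, 13) = 3.9603 degrees

r = 13.0311, theta = 3.9603 degrees


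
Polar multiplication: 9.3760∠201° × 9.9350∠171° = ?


r = 9.3760 * 9.9350 = 93.1506
theta = 201° + 171° = 372° = 12° (mod 360)

93.1506 cis(12°)


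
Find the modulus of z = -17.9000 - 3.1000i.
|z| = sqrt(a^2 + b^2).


|z| = sqrt((-17.9)^2 + (-3.1)^2) = sqrt(320.41 + 9.61) = sqrt(330.02) = 18.1665

|z| = 18.1665


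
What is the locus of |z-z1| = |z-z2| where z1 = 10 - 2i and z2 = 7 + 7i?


Equal distances means the locus is the perpendicular bisector of z1 and z2.
Midpoint = ((10+7)/2, (-2+7)/2) = (8.5000, 2.5000)

Perpendicular bisector through (8.5000, 2.5000)


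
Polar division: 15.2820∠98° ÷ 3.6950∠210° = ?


r = 15.2820 / 3.6950 = 4.1359
theta = 98° - 210° = -112° = 248° (mod 360)

4.1359 cis(248°)


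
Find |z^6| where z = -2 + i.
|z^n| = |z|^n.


|z| = sqrt(4+1) = sqrt(5) = 2.2361
|z^6| = |z|^6 = (sqrt(5))^6 = 5^3 = 125

|z^6| = 125


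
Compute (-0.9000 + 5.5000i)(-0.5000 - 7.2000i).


Real = -0.9*(-0.5) - 5.5*(-7.2) = 0.45 - (-39.6) = 40.05
Imag = -0.9*(-7.2) - (0.5)*5.5 = 6.48 - (2.75) = 3.73

40.0500 + 3.7300i


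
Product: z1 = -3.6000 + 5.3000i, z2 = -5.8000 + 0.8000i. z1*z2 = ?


Real = -3.6*(-5.8) - 5.3*0.8 = 20.88 - 4.24 = 16.64
Imag = -3.6*0.8 - (5.8)*5.3 = -2.88 - (30.74) = -33.62

16.6400 - 33.6200i


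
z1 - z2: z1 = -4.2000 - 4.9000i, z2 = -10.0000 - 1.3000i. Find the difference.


Real: -4.2 + 10 = 5.8
Imag: -4.9 + 1.3 = -3.6

5.8000 - 3.6000i


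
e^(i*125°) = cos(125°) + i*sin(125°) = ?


cos(125°) = -0.5736
sin(125°) = 0.8192

e^(i*125°) = -0.5736 + 0.8192i


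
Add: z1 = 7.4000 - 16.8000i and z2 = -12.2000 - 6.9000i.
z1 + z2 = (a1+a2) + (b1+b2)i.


Real: 7.4 - 12.2 = -4.8
Imag: -16.8 - 6.9 = -23.7

-4.8000 - 23.7000i


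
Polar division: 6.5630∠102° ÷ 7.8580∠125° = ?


r = 6.5630 / 7.8580 = 0.8352
theta = 102° - 125° = -23° = 337° (mod 360)

0.8352 cis(337°)


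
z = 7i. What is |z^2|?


|z| = sqrt(0+49) = sqrt(49) = 7
|z^2| = |z|^2 = 7^2 = 49

|z^2| = 49


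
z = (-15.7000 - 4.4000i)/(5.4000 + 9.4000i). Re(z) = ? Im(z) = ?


Multiply by conjugate: (-15.7000 - 4.4000i)(5.4000 - 9.4000i) / (5.4^2 + 9.4^2)
Numerator real = -15.7*5.4 - (4.4)*9.4 = -126.14
Numerator imag = -4.4*5.4 - (-15.7)*9.4 = 123.82
Denominator = 117.52
Re(z) = -126.14/117.52 = -1.0733
Im(z) = 123.82/117.52 = 1.0536

Re(z) = -1.0733, Im(z) = 1.0536


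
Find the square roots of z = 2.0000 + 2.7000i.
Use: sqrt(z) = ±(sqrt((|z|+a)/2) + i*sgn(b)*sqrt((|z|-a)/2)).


|z| = sqrt(4+7.29) = 3.3601
sqrt((|z|+a)/2) = sqrt((3.3601+2)/2) = sqrt(2.6800) = 1.6371
sqrt((|z|-a)/2) = sqrt((3.3601-2)/2) = sqrt(0.6800) = 0.8246

±(1.6371 + 0.8246i) i.e. 1.6371 + 0.8246i and -1.6371 - 0.8246i


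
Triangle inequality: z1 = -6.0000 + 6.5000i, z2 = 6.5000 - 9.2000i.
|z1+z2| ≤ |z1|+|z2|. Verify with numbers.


|z1| = sqrt((-6)^2 + 6.5^2) = sqrt(78.25) = 8.8459
|z2| = sqrt(6.5^2 + (-9.2)^2) = sqrt(126.89) = 11.2645
z1+z2 = 0.5000 - 2.7000i
|z1+z2| = sqrt(7.54) = 2.7459
|z1|+|z2| = 8.8459 + 11.2645 = 20.1104

|z1+z2| = 2.7459 ≤ |z1|+|z2| = 20.1104 (verified)


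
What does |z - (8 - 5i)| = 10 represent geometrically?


|z - z0| = r is a circle with center z0 and radius r.
Center = (8, -5), radius = 10

Circle with center (8, -5) and radius 10


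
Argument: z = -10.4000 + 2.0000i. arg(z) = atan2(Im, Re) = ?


Re = -10.4, Im = 2
arg = atan2(2, -10.4) = 169.1145 degrees

arg(z) = 169.1145 degrees


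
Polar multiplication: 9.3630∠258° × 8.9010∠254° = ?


r = 9.3630 * 8.9010 = 83.3401
theta = 258° + 254° = 512° = 152° (mod 360)

83.3401 cis(152°)


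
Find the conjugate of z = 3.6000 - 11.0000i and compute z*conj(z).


z_bar = 3.6000 + 11.0000i
z*z_bar = 3.6^2 + (-11)^2 = 12.96 + 121 = 133.96

z_bar = 3.6000 + 11.0000i, z*z_bar = 133.96


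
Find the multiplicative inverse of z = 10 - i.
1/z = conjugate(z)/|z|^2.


|z|^2 = 100+1 = 101
1/z = (10 + 1i)/101

1/z = 0.0990 + 0.0099i


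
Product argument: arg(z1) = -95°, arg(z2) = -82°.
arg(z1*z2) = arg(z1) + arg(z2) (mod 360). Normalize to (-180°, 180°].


arg(z1*z2) = -95° - 82° = -177°
Normalized to (-180°, 180°]: -177°

-177°


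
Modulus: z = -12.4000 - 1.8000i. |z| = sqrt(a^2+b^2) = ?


|z| = sqrt((-12.4)^2 + (-1.8)^2) = sqrt(153.76 + 3.24) = sqrt(157) = 12.5300

|z| = 12.5300


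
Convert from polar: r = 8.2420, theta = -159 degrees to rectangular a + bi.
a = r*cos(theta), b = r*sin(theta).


a = 8.2420*cos(-159°) = 8.2420*(-0.93358) = -7.6946
b = 8.2420*sin(-159°) = 8.2420*(-0.35837) = -2.9537

-7.6946 - 2.9537i


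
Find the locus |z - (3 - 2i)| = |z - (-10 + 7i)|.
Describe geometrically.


Equal distances means the locus is the perpendicular bisector of z1 and z2.
Midpoint = ((3+(-10))/2, (-2+7)/2) = (-3.5000, 2.5000)

Perpendicular bisector through (-3.5000, 2.5000)


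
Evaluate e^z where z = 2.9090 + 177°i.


e^2.9090 = 18.33845
cos(177°) = -0.99863
sin(177°) = 0.05234
Real = 18.33845*(-0.99863) = -18.3133
Imag = 18.33845*0.05234 = 0.9598

-18.3133 + 0.9598i


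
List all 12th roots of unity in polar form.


The 12th roots of unity are cis(360k/12°) for k=0..11
Angle step = 360/12 = 30°
Primitive root: cis(30°)
Primitive root = 0.8660 + 0.5000i

12 roots at angles: 0°, 30°, 60°, 90°, 120°, 150°, 180°, 210°, 240°, 270°, 300°, 330°


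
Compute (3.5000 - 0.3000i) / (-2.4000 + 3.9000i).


Conjugate of z2 = -2.4000 - 3.9000i
Numerator: (3.5000 - 0.3000i)(-2.4000 - 3.9000i) = -9.5700 - 12.9300i
Denominator: (-2.4)^2 + 3.9^2 = 20.97
Result = (-9.5700 - 12.9300i)/20.97

-0.4564 - 0.6166i


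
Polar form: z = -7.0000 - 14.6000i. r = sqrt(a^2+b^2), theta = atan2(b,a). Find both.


r = sqrt(49+213.16) = sqrt(262.16) = 16.1914
theta = atan2(-14.6, -7) = -115.6155 degrees

r = 16.1914, theta = -115.6155 degrees


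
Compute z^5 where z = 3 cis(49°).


r^5 = 3^5 = 243
n*theta = 5*49° = 245° = 245° (mod 360)
a = 243*cos(245°) = -102.6962
b = 243*sin(245°) = -220.2328

243 cis(245°) = -102.6962 - 220.2328i


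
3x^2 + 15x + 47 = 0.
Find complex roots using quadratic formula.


disc = 15^2 - 4*3*47 = 225 - 564 = -339
sqrt(|disc|) = sqrt(339) = 18.4120
Real part = -15/(2*3) = -2.5000
Imag part = 18.4120/(2*3) = 3.0687

-2.5000 ± 3.0687i


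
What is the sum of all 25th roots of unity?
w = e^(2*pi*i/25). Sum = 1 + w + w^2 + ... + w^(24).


The sum of all 25th roots of unity is 0.
Geometric series: (1 - w^25)/(1 - w) = (1-1)/(1-w) = 0 since w^25 = 1, w ≠ 1.
Alternatively: coefficient of z^24 in z^25 - 1 is 0.

0


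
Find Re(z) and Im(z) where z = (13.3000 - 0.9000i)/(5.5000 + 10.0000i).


Multiply by conjugate: (13.3000 - 0.9000i)(5.5000 - 10.0000i) / (5.5^2 + 10^2)
Numerator real = 13.3*5.5 - (0.9)*10 = 64.15
Numerator imag = -0.9*5.5 - 13.3*10 = -137.95
Denominator = 130.25
Re(z) = 64.15/130.25 = 0.4925
Im(z) = -137.95/130.25 = -1.0591

Re(z) = 0.4925, Im(z) = -1.0591


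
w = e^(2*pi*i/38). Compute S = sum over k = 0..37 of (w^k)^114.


The roots are w_k = w^k with w = e^(2*pi*i/38), and (w^k)^114 = (w^114)^k.
So S = 1 + u + u^2 + ... + u^(37) with u = w^114.
114 = 3*38 + 0, so 114 is a multiple of 38 and u = (w^38)^3 = 1.
Every one of the 38 terms equals 1: S = 38

S = 38


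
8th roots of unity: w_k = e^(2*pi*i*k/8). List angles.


The 8th roots of unity are cis(360k/8°) for k=0..7
Angle step = 360/8 = 45°
Primitive root: cis(45°)
Primitive root = 0.7071 + 0.7071i

8 roots at angles: 0°, 45°, 90°, 135°, 180°, 225°, 270°, 315°


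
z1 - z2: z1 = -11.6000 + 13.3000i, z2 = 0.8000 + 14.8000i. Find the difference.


Real: -11.6 - 0.8 = -12.4
Imag: 13.3 - 14.8 = -1.5

-12.4000 - 1.5000i


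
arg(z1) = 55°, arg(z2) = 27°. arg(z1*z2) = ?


arg(z1*z2) = 55° + 27° = 82°
Normalized to (-180°, 180°]: 82°

82°


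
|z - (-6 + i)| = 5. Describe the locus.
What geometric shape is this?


|z - z0| = r is a circle with center z0 and radius r.
Center = (-6, 1), radius = 5

Circle with center (-6, 1) and radius 5


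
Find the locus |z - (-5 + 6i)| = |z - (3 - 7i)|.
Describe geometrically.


Equal distances means the locus is the perpendicular bisector of z1 and z2.
Midpoint = ((-5+3)/2, (6+(-7))/2) = (-1.0000, -0.5000)

Perpendicular bisector through (-1.0000, -0.5000)


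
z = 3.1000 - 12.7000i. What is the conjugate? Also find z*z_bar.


z_bar = 3.1000 + 12.7000i
z*z_bar = 3.1^2 + (-12.7)^2 = 9.61 + 161.29 = 170.9

z_bar = 3.1000 + 12.7000i, z*z_bar = 170.9


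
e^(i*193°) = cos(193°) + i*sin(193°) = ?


cos(193°) = -0.9744
sin(193°) = -0.2250

e^(i*193°) = -0.9744 - 0.2250i


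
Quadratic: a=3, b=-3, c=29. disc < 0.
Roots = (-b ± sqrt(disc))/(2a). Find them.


disc = (-3)^2 - 4*3*29 = 9 - 348 = -339
sqrt(|disc|) = sqrt(339) = 18.4120
Real part = 3/(2*3) = 0.5000
Imag part = 18.4120/(2*3) = 3.0687

0.5000 ± 3.0687i


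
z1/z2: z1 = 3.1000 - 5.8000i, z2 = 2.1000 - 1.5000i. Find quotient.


Conjugate of z2 = 2.1000 + 1.5000i
Numerator: (3.1000 - 5.8000i)(2.1000 + 1.5000i) = 15.2100 - 7.5300i
Denominator: 2.1^2 + (-1.5)^2 = 6.66
Result = (15.2100 - 7.5300i)/6.66

2.2838 - 1.1306i


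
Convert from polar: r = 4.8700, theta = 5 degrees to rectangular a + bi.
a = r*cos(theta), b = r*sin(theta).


a = 4.8700*cos(5°) = 4.8700*0.9962 = 4.8515
b = 4.8700*sin(5°) = 4.8700*0.087156 = 0.4244

4.8515 + 0.4244i


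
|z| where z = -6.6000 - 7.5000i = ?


|z| = sqrt((-6.6)^2 + (-7.5)^2) = sqrt(43.56 + 56.25) = sqrt(99.81) = 9.9905

|z| = 9.9905


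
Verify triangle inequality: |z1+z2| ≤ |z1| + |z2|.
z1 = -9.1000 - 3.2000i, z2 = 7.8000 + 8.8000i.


|z1| = sqrt((-9.1)^2 + (-3.2)^2) = sqrt(93.05) = 9.6462
|z2| = sqrt(7.8^2 + 8.8^2) = sqrt(138.28) = 11.7593
z1+z2 = -1.3000 + 5.6000i
|z1+z2| = sqrt(33.05) = 5.7489
|z1|+|z2| = 9.6462 + 11.7593 = 21.4055

|z1+z2| = 5.7489 ≤ |z1|+|z2| = 21.4055 (verified)


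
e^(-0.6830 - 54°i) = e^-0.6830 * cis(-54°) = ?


e^-0.6830 = 0.5051
cos(-54°) = 0.5878
sin(-54°) = -0.809
Real = 0.5051*0.5878 = 0.2969
Imag = 0.5051*(-0.809) = -0.4086

0.2969 - 0.4086i


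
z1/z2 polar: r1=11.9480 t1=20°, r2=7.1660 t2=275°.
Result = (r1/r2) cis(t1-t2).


r = 11.9480 / 7.1660 = 1.6673
theta = 20° - 275° = -255° = 105° (mod 360)

1.6673 cis(105°)


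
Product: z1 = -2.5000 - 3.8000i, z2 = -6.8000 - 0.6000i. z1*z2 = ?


Real = -2.5*(-6.8) - (-3.8)*(-0.6) = 17 - 2.28 = 14.72
Imag = -2.5*(-0.6) - (6.8)*(-3.8) = 1.5 + 25.84 = 27.34

14.7200 + 27.3400i


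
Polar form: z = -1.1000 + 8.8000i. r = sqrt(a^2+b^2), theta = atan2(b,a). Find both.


r = sqrt(1.21+77.44) = sqrt(78.65) = 8.8685
theta = atan2(8.8, -1.1) = 97.1250 degrees

r = 8.8685, theta = 97.1250 degrees


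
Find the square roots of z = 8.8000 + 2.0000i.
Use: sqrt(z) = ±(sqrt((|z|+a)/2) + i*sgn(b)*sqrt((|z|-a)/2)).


|z| = sqrt(77.44+4) = 9.0244
sqrt((|z|+a)/2) = sqrt((9.0244+8.8)/2) = sqrt(8.9122) = 2.9853
sqrt((|z|-a)/2) = sqrt((9.0244-8.8)/2) = sqrt(0.1122) = 0.3350

±(2.9853 + 0.3350i) i.e. 2.9853 + 0.3350i and -2.9853 - 0.3350i


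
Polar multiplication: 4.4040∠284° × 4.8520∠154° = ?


r = 4.4040 * 4.8520 = 21.3682
theta = 284° + 154° = 438° = 78° (mod 360)

21.3682 cis(78°)


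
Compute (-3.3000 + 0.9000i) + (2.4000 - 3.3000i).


Real: -3.3 + 2.4 = -0.9
Imag: 0.9 - 3.3 = -2.4

-0.9000 - 2.4000i


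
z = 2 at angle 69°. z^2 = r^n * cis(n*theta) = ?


r^2 = 2^2 = 4
n*theta = 2*69° = 138° = 138° (mod 360)
a = 4*cos(138°) = -2.9726
b = 4*sin(138°) = 2.6765

4 cis(138°) = -2.9726 + 2.6765i


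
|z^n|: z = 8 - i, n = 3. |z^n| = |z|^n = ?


|z| = sqrt(64+1) = sqrt(65) = 8.0623
|z^3| = |z|^3 = (sqrt(65))^3 = 65*sqrt(65)

|z^3| = 65*sqrt(65) ≈ 524.0468


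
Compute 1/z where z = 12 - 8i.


|z|^2 = 144+64 = 208
1/z = (12 + 8i)/208

1/z = 0.0577 + 0.0385i


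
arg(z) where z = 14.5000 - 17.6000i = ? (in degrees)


Re = 14.5, Im = -17.6
arg = atan2(-17.6, 14.5) = -50.5161 degrees

arg(z) = -50.5161 degrees


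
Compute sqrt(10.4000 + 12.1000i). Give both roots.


|z| = sqrt(108.16+146.41) = 15.9552
sqrt((|z|+a)/2) = sqrt((15.9552+10.4)/2) = sqrt(13.1776) = 3.6301
sqrt((|z|-a)/2) = sqrt((15.9552-10.4)/2) = sqrt(2.7776) = 1.6666

±(3.6301 + 1.6666i) i.e. 3.6301 + 1.6666i and -3.6301 - 1.6666i


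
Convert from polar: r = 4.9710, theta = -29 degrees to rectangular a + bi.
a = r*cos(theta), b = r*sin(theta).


a = 4.9710*cos(-29°) = 4.9710*0.87462 = 4.3477
b = 4.9710*sin(-29°) = 4.9710*(-0.48481) = -2.4100

4.3477 - 2.4100i


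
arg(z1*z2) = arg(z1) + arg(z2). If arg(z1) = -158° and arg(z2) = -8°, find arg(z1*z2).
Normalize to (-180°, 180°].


arg(z1*z2) = -158° - 8° = -166°
Normalized to (-180°, 180°]: -166°

-166°


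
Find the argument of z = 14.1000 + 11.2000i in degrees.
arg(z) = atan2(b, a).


Re = 14.1, Im = 11.2
arg = atan2(11.2, 14.1) = 38.4610 degrees

arg(z) = 38.4610 degrees


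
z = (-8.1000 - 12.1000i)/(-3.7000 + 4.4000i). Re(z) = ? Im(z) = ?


Multiply by conjugate: (-8.1000 - 12.1000i)(-3.7000 - 4.4000i) / ((-3.7)^2 + 4.4^2)
Numerator real = -8.1*(-3.7) - (12.1)*4.4 = -23.27
Numerator imag = -12.1*(-3.7) - (-8.1)*4.4 = 80.41
Denominator = 33.05
Re(z) = -23.27/33.05 = -0.7041
Im(z) = 80.41/33.05 = 2.4330

Re(z) = -0.7041, Im(z) = 2.4330


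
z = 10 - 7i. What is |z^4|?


|z| = sqrt(100+49) = sqrt(149) = 12.2066
|z^4| = |z|^4 = (sqrt(149))^4 = 149^2 = 22201

|z^4| = 22201


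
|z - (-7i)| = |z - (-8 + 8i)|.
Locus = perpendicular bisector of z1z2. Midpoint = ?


Equal distances means the locus is the perpendicular bisector of z1 and z2.
Midpoint = ((0+(-8))/2, (-7+8)/2) = (-4.0000, 0.5000)

Perpendicular bisector through (-4.0000, 0.5000)


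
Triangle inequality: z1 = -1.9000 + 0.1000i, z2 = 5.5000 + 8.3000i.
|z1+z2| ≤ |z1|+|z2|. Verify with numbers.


|z1| = sqrt((-1.9)^2 + 0.1^2) = sqrt(3.62) = 1.9026
|z2| = sqrt(5.5^2 + 8.3^2) = sqrt(99.14) = 9.9569
z1+z2 = 3.6000 + 8.4000i
|z1+z2| = sqrt(83.52) = 9.1389
|z1|+|z2| = 1.9026 + 9.9569 = 11.8595

|z1+z2| = 9.1389 ≤ |z1|+|z2| = 11.8595 (verified)


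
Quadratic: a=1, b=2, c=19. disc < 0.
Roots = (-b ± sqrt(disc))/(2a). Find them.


disc = 2^2 - 4*1*19 = 4 - 76 = -72
sqrt(|disc|) = sqrt(72) = 8.4853
Real part = -2/(2*1) = -1.0000
Imag part = 8.4853/(2*1) = 4.2426

-1.0000 ± 4.2426i


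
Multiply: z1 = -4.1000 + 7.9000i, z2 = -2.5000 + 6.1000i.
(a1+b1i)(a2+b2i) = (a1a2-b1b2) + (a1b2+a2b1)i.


Real = -4.1*(-2.5) - 7.9*6.1 = 10.25 - 48.19 = -37.94
Imag = -4.1*6.1 - (2.5)*7.9 = -25.01 - (19.75) = -44.76

-37.9400 - 44.7600i


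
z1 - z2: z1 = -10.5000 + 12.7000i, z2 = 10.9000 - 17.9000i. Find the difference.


Real: -10.5 - 10.9 = -21.4
Imag: 12.7 + 17.9 = 30.6

-21.4000 + 30.6000i


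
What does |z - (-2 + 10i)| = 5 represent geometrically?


|z - z0| = r is a circle with center z0 and radius r.
Center = (-2, 10), radius = 5

Circle with center (-2, 10) and radius 5


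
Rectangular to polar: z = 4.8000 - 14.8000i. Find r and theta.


r = sqrt(23.04+219.04) = sqrt(242.08) = 15.5589
theta = atan2(-14.8, 4.8) = -72.0309 degrees

r = 15.5589, theta = -72.0309 degrees


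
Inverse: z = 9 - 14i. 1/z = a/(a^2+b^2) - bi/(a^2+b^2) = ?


|z|^2 = 81+196 = 277
1/z = (9 + 14i)/277

1/z = 0.0325 + 0.0505i


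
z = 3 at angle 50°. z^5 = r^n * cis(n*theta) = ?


r^5 = 3^5 = 243
n*theta = 5*50° = 250° = 250° (mod 360)
a = 243*cos(250°) = -83.1109
b = 243*sin(250°) = -228.3453

243 cis(250°) = -83.1109 - 228.3453i


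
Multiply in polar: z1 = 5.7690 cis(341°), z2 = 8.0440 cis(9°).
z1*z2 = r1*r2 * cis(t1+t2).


r = 5.7690 * 8.0440 = 46.4058
theta = 341° + 9° = 350° = 350° (mod 360)

46.4058 cis(350°)


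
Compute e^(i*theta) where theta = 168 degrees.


cos(168°) = -0.9781
sin(168°) = 0.2079

e^(i*168°) = -0.9781 + 0.2079i


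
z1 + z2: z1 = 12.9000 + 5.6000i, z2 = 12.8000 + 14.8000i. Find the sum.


Real: 12.9 + 12.8 = 25.7
Imag: 5.6 + 14.8 = 20.4

25.7000 + 20.4000i


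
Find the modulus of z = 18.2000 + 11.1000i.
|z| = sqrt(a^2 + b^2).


|z| = sqrt(18.2^2 + 11.1^2) = sqrt(331.24 + 123.21) = sqrt(454.45) = 21.3178

|z| = 21.3178


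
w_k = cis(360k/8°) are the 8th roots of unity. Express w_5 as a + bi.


Angle = 360*5/8 = 225°
a = cos(225°) = -0.7071
b = sin(225°) = -0.7071

-0.7071 - 0.7071i


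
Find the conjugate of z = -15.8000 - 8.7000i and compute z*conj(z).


z_bar = -15.8000 + 8.7000i
z*z_bar = (-15.8)^2 + (-8.7)^2 = 249.64 + 75.69 = 325.33

z_bar = -15.8000 + 8.7000i, z*z_bar = 325.33


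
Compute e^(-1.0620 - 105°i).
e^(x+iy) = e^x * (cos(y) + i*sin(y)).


e^-1.0620 = 0.3458
cos(-105°) = -0.2588
sin(-105°) = -0.9659
Real = 0.3458*(-0.2588) = -0.0895
Imag = 0.3458*(-0.9659) = -0.3340

-0.0895 - 0.3340i


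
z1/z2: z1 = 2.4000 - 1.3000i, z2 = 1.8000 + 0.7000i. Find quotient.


Conjugate of z2 = 1.8000 - 0.7000i
Numerator: (2.4000 - 1.3000i)(1.8000 - 0.7000i) = 3.4100 - 4.0200i
Denominator: 1.8^2 + 0.7^2 = 3.73
Result = (3.4100 - 4.0200i)/3.73

0.9142 - 1.0777i


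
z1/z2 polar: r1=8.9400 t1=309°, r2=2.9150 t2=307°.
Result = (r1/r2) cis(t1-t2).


r = 8.9400 / 2.9150 = 3.0669
theta = 309° - 307° = 2° = 2° (mod 360)

3.0669 cis(2°)


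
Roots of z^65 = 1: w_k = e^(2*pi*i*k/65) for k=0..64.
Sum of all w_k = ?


The sum of all 65th roots of unity is 0.
Geometric series: (1 - w^65)/(1 - w) = (1-1)/(1-w) = 0 since w^65 = 1, w ≠ 1.
Alternatively: coefficient of z^64 in z^65 - 1 is 0.

0


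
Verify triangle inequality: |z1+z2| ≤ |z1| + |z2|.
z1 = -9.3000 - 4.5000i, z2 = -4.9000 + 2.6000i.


|z1| = sqrt((-9.3)^2 + (-4.5)^2) = sqrt(106.74) = 10.3315
|z2| = sqrt((-4.9)^2 + 2.6^2) = sqrt(30.77) = 5.5471
z1+z2 = -14.2000 - 1.9000i
|z1+z2| = sqrt(205.25) = 14.3265
|z1|+|z2| = 10.3315 + 5.5471 = 15.8786

|z1+z2| = 14.3265 ≤ |z1|+|z2| = 15.8786 (verified)


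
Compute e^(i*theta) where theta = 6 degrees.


cos(6°) = 0.9945
sin(6°) = 0.1045

e^(i*6°) = 0.9945 + 0.1045i


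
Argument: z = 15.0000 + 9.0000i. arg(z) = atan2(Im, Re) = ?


Re = 15, Im = 9
arg = atan2(9, 15) = 30.9638 degrees

arg(z) = 30.9638 degrees


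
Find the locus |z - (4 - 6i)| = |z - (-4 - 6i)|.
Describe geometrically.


Equal distances means the locus is the perpendicular bisector of z1 and z2.
Midpoint = ((4+(-4))/2, (-6+(-6))/2) = (0, -6.0000)

Perpendicular bisector through (0, -6.0000)


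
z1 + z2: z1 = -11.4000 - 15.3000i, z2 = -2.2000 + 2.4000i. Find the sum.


Real: -11.4 - 2.2 = -13.6
Imag: -15.3 + 2.4 = -12.9

-13.6000 - 12.9000i


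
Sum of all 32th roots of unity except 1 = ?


With w = e^(2*pi*i/32), all 32 of the 32th roots of unity w^0 = 1, w, ..., w^(31) sum to 0: 1 + w + ... + w^(31) = (1 - w^32)/(1 - w) = 0 since w^32 = 1, w ≠ 1.
Removing the root 1: w + w^2 + ... + w^(31) = 0 - 1 = -1

Sum = -1


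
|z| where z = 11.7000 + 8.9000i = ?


|z| = sqrt(11.7^2 + 8.9^2) = sqrt(136.89 + 79.21) = sqrt(216.1) = 14.7003

|z| = 14.7003


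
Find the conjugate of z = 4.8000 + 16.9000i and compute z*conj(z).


z_bar = 4.8000 - 16.9000i
z*z_bar = 4.8^2 + 16.9^2 = 23.04 + 285.61 = 308.65

z_bar = 4.8000 - 16.9000i, z*z_bar = 308.65


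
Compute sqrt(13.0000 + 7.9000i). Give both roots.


|z| = sqrt(169+62.41) = 15.2122
sqrt((|z|+a)/2) = sqrt((15.2122+13)/2) = sqrt(14.1061) = 3.7558
sqrt((|z|-a)/2) = sqrt((15.2122-13)/2) = sqrt(1.1061) = 1.0517

±(3.7558 + 1.0517i) i.e. 3.7558 + 1.0517i and -3.7558 - 1.0517i


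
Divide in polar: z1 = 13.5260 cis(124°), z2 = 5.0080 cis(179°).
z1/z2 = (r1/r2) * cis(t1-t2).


r = 13.5260 / 5.0080 = 2.7009
theta = 124° - 179° = -55° = 305° (mod 360)

2.7009 cis(305°)


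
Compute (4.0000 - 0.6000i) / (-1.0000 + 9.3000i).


Conjugate of z2 = -1.0000 - 9.3000i
Numerator: (4.0000 - 0.6000i)(-1.0000 - 9.3000i) = -9.5800 - 36.6000i
Denominator: (-1)^2 + 9.3^2 = 87.49
Result = (-9.5800 - 36.6000i)/87.49

-0.1095 - 0.4183i


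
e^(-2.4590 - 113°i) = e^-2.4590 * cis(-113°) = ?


e^-2.4590 = 0.0855
cos(-113°) = -0.3907
sin(-113°) = -0.9205
Real = 0.0855*(-0.3907) = -0.0334
Imag = 0.0855*(-0.9205) = -0.0787

-0.0334 - 0.0787i


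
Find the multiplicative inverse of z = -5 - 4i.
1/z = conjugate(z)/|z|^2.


|z|^2 = 25+16 = 41
1/z = (-5 + 4i)/41

1/z = -0.1220 + 0.0976i


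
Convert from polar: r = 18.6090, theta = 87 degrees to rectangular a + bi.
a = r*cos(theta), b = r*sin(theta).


a = 18.6090*cos(87°) = 18.6090*0.052336 = 0.9739
b = 18.6090*sin(87°) = 18.6090*0.99863 = 18.5835

0.9739 + 18.5835i


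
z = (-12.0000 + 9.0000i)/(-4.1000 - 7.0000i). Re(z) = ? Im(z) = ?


Multiply by conjugate: (-12.0000 + 9.0000i)(-4.1000 + 7.0000i) / ((-4.1)^2 + (-7)^2)
Numerator real = -12*(-4.1) + 9*(-7) = -13.8
Numerator imag = 9*(-4.1) - (-12)*(-7) = -120.9
Denominator = 65.81
Re(z) = -13.8/65.81 = -0.2097
Im(z) = -120.9/65.81 = -1.8371

Re(z) = -0.2097, Im(z) = -1.8371


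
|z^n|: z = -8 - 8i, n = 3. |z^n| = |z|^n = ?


|z| = sqrt(64+64) = sqrt(128) = 11.3137
|z^3| = |z|^3 = (sqrt(128))^3 = 128*sqrt(128)

|z^3| = 128*sqrt(128) ≈ 1448.1547


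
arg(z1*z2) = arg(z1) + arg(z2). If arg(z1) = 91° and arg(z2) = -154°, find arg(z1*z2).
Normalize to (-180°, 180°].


arg(z1*z2) = 91° - 154° = -63°
Normalized to (-180°, 180°]: -63°

-63°


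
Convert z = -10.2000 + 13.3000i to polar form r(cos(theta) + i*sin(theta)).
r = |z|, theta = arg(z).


r = sqrt(104.04+176.89) = sqrt(280.93) = 16.7610
theta = atan2(13.3, -10.2) = 127.4852 degrees

r = 16.7610, theta = 127.4852 degrees


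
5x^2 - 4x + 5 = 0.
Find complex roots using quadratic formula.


disc = (-4)^2 - 4*5*5 = 16 - 100 = -84
sqrt(|disc|) = sqrt(84) = 9.1652
Real part = 4/(2*5) = 0.4000
Imag part = 9.1652/(2*5) = 0.9165

0.4000 ± 0.9165i


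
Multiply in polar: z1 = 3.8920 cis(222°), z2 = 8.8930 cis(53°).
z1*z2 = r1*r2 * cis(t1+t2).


r = 3.8920 * 8.8930 = 34.6116
theta = 222° + 53° = 275° = 275° (mod 360)

34.6116 cis(275°)


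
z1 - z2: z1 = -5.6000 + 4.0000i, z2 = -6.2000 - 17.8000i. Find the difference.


Real: -5.6 + 6.2 = 0.6
Imag: 4 + 17.8 = 21.8

0.6000 + 21.8000i


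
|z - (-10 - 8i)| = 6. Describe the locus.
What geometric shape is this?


|z - z0| = r is a circle with center z0 and radius r.
Center = (-10, -8), radius = 6

Circle with center (-10, -8) and radius 6


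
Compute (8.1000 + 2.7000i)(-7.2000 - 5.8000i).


Real = 8.1*(-7.2) - 2.7*(-5.8) = -58.32 - (-15.66) = -42.66
Imag = 8.1*(-5.8) - (7.2)*2.7 = -46.98 - (19.44) = -66.42

-42.6600 - 66.4200i


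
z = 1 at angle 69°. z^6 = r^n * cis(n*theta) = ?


r^6 = 1^6 = 1
n*theta = 6*69° = 414° = 54° (mod 360)
a = 1*cos(54°) = 0.5878
b = 1*sin(54°) = 0.8090

1 cis(54°) = 0.5878 + 0.8090i


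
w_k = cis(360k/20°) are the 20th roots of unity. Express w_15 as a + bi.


Angle = 360*15/20 = 270°
a = cos(270°) = 0
b = sin(270°) = -1.0000

0 - 1.0000i


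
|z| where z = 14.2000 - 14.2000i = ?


|z| = sqrt(14.2^2 + (-14.2)^2) = sqrt(201.64 + 201.64) = sqrt(403.28) = 20.0818

|z| = 20.0818


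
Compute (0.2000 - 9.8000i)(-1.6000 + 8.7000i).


Real = 0.2*(-1.6) - (-9.8)*8.7 = -0.32 - (-85.26) = 84.94
Imag = 0.2*8.7 - (1.6)*(-9.8) = 1.74 + 15.68 = 17.42

84.9400 + 17.4200i


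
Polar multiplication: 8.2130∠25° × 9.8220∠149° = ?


r = 8.2130 * 9.8220 = 80.6681
theta = 25° + 149° = 174° = 174° (mod 360)

80.6681 cis(174°)


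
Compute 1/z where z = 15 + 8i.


|z|^2 = 225+64 = 289
1/z = (15 - 8i)/289

1/z = 0.0519 - 0.0277i


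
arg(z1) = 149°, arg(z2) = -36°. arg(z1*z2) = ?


arg(z1*z2) = 149° - 36° = 113°
Normalized to (-180°, 180°]: 113°

113°


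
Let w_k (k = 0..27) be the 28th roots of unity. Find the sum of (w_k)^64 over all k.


The roots are w_k = w^k with w = e^(2*pi*i/28), and (w^k)^64 = (w^64)^k.
So S = 1 + u + u^2 + ... + u^(27) with u = w^64.
64 = 2*28 + 8, so 64 is not a multiple of 28: u = (w^28)^2 * w^8 = w^8 ≠ 1 (w is a primitive 28th root), while u^28 = (w^28)^64 = 1.
Geometric series: S = (1 - u^28)/(1 - u) = (1 - 1)/(1 - u) = 0

S = 0


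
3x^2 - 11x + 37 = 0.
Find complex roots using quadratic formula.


disc = (-11)^2 - 4*3*37 = 121 - 444 = -323
sqrt(|disc|) = sqrt(323) = 17.9722
Real part = 11/(2*3) = 1.8333
Imag part = 17.9722/(2*3) = 2.9954

1.8333 ± 2.9954i


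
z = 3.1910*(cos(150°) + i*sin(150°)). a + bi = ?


a = 3.1910*cos(150°) = 3.1910*(-0.86603) = -2.7635
b = 3.1910*sin(150°) = 3.1910*0.5 = 1.5955

-2.7635 + 1.5955i


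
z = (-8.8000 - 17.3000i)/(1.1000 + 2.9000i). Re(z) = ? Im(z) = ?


Multiply by conjugate: (-8.8000 - 17.3000i)(1.1000 - 2.9000i) / (1.1^2 + 2.9^2)
Numerator real = -8.8*1.1 - (17.3)*2.9 = -59.85
Numerator imag = -17.3*1.1 - (-8.8)*2.9 = 6.49
Denominator = 9.62
Re(z) = -59.85/9.62 = -6.2214
Im(z) = 6.49/9.62 = 0.6746

Re(z) = -6.2214, Im(z) = 0.6746


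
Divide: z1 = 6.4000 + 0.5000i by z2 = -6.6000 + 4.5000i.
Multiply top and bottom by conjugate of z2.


Conjugate of z2 = -6.6000 - 4.5000i
Numerator: (6.4000 + 0.5000i)(-6.6000 - 4.5000i) = -39.9900 - 32.1000i
Denominator: (-6.6)^2 + 4.5^2 = 63.81
Result = (-39.9900 - 32.1000i)/63.81

-0.6267 - 0.5031i


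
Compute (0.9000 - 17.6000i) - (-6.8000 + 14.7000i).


Real: 0.9 + 6.8 = 7.7
Imag: -17.6 - 14.7 = -32.3

7.7000 - 32.3000i


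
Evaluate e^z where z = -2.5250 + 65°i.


e^-2.5250 = 0.08006
cos(65°) = 0.4226
sin(65°) = 0.9063
Real = 0.08006*0.4226 = 0.0338
Imag = 0.08006*0.9063 = 0.0726

0.0338 + 0.0726i


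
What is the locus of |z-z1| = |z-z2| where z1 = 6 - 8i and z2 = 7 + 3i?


Equal distances means the locus is the perpendicular bisector of z1 and z2.
Midpoint = ((6+7)/2, (-8+3)/2) = (6.5000, -2.5000)

Perpendicular bisector through (6.5000, -2.5000)


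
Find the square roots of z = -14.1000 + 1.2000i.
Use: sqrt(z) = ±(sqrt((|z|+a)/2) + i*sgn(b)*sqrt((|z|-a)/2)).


|z| = sqrt(198.81+1.44) = 14.1510
sqrt((|z|+a)/2) = sqrt((14.1510+(-14.1))/2) = sqrt(0.0255) = 0.1596
sqrt((|z|-a)/2) = sqrt((14.1510-(-14.1))/2) = sqrt(14.1255) = 3.7584

±(0.1596 + 3.7584i) i.e. 0.1596 + 3.7584i and -0.1596 - 3.7584i


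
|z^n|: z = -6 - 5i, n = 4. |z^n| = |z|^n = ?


|z| = sqrt(36+25) = sqrt(61) = 7.8102
|z^4| = |z|^4 = (sqrt(61))^4 = 61^2 = 3721

|z^4| = 3721


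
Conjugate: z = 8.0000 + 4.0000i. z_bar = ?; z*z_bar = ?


z_bar = 8.0000 - 4.0000i
z*z_bar = 8^2 + 4^2 = 64 + 16 = 80

z_bar = 8.0000 - 4.0000i, z*z_bar = 80


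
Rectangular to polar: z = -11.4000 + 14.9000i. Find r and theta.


r = sqrt(129.96+222.01) = sqrt(351.97) = 18.7609
theta = atan2(14.9, -11.4) = 127.4196 degrees

r = 18.7609, theta = 127.4196 degrees


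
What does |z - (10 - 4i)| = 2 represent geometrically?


|z - z0| = r is a circle with center z0 and radius r.
Center = (10, -4), radius = 2

Circle with center (10, -4) and radius 2


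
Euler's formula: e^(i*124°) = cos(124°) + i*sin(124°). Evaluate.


cos(124°) = -0.5592
sin(124°) = 0.8290

e^(i*124°) = -0.5592 + 0.8290i


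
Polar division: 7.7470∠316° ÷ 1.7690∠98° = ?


r = 7.7470 / 1.7690 = 4.3793
theta = 316° - 98° = 218° = 218° (mod 360)

4.3793 cis(218°)


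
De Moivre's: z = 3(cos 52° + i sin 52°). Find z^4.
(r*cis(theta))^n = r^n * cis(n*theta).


r^4 = 3^4 = 81
n*theta = 4*52° = 208° = 208° (mod 360)
a = 81*cos(208°) = -71.5188
b = 81*sin(208°) = -38.0272

81 cis(208°) = -71.5188 - 38.0272i


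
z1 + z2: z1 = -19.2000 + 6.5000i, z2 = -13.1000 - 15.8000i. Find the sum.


Real: -19.2 - 13.1 = -32.3
Imag: 6.5 - 15.8 = -9.3

-32.3000 - 9.3000i


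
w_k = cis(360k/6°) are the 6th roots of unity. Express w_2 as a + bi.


Angle = 360*2/6 = 120°
a = cos(120°) = -0.5000
b = sin(120°) = 0.8660

-0.5000 + 0.8660i


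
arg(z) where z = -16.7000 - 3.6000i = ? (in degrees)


Re = -16.7, Im = -3.6
arg = atan2(-3.6, -16.7) = -167.8350 degrees

arg(z) = -167.8350 degrees


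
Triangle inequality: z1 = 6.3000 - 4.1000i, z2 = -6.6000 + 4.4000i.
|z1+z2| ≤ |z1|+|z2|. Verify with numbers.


|z1| = sqrt(6.3^2 + (-4.1)^2) = sqrt(56.5) = 7.5166
|z2| = sqrt((-6.6)^2 + 4.4^2) = sqrt(62.92) = 7.9322
z1+z2 = -0.3000 + 0.3000i
|z1+z2| = sqrt(0.18) = 0.4243
|z1|+|z2| = 7.5166 + 7.9322 = 15.4488

|z1+z2| = 0.4243 ≤ |z1|+|z2| = 15.4488 (verified)


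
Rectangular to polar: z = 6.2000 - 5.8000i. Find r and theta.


r = sqrt(38.44+33.64) = sqrt(72.08) = 8.4900
theta = atan2(-5.8, 6.2) = -43.0908 degrees

r = 8.4900, theta = -43.0908 degrees


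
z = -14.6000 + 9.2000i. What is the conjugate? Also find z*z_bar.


z_bar = -14.6000 - 9.2000i
z*z_bar = (-14.6)^2 + 9.2^2 = 213.16 + 84.64 = 297.8

z_bar = -14.6000 - 9.2000i, z*z_bar = 297.8


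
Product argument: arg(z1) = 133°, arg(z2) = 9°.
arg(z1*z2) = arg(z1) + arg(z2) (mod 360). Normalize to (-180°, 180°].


arg(z1*z2) = 133° + 9° = 142°
Normalized to (-180°, 180°]: 142°

142°


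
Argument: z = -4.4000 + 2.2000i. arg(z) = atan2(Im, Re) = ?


Re = -4.4, Im = 2.2
arg = atan2(2.2, -4.4) = 153.4349 degrees

arg(z) = 153.4349 degrees


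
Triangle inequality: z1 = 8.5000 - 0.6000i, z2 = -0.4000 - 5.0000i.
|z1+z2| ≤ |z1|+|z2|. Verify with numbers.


|z1| = sqrt(8.5^2 + (-0.6)^2) = sqrt(72.61) = 8.5212
|z2| = sqrt((-0.4)^2 + (-5)^2) = sqrt(25.16) = 5.0160
z1+z2 = 8.1000 - 5.6000i
|z1+z2| = sqrt(96.97) = 9.8473
|z1|+|z2| = 8.5212 + 5.0160 = 13.5372

|z1+z2| = 9.8473 ≤ |z1|+|z2| = 13.5372 (verified)


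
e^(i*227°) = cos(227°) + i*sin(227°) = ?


cos(227°) = -0.6820
sin(227°) = -0.7314

e^(i*227°) = -0.6820 - 0.7314i


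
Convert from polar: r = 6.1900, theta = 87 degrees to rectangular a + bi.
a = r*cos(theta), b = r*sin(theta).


a = 6.1900*cos(87°) = 6.1900*0.05234 = 0.3240
b = 6.1900*sin(87°) = 6.1900*0.99863 = 6.1815

0.3240 + 6.1815i


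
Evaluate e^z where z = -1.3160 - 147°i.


e^-1.3160 = 0.2682
cos(-147°) = -0.8387
sin(-147°) = -0.5446
Real = 0.2682*(-0.8387) = -0.2249
Imag = 0.2682*(-0.5446) = -0.1461

-0.2249 - 0.1461i


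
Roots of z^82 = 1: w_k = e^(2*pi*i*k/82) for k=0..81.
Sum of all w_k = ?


The sum of all 82th roots of unity is 0.
Geometric series: (1 - w^82)/(1 - w) = (1-1)/(1-w) = 0 since w^82 = 1, w ≠ 1.
Alternatively: coefficient of z^81 in z^82 - 1 is 0.

0


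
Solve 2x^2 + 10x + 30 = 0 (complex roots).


disc = 10^2 - 4*2*30 = 100 - 240 = -140
sqrt(|disc|) = sqrt(140) = 11.8322
Real part = -10/(2*2) = -2.5000
Imag part = 11.8322/(2*2) = 2.9580

-2.5000 ± 2.9580i


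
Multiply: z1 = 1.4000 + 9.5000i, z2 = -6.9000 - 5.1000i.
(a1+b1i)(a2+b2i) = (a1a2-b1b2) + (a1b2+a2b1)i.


Real = 1.4*(-6.9) - 9.5*(-5.1) = -9.66 - (-48.45) = 38.79
Imag = 1.4*(-5.1) - (6.9)*9.5 = -7.14 - (65.55) = -72.69

38.7900 - 72.6900i


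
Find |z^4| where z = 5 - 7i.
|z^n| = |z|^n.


|z| = sqrt(25+49) = sqrt(74) = 8.6023
|z^4| = |z|^4 = (sqrt(74))^4 = 74^2 = 5476

|z^4| = 5476


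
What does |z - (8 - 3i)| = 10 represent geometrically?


|z - z0| = r is a circle with center z0 and radius r.
Center = (8, -3), radius = 10

Circle with center (8, -3) and radius 10


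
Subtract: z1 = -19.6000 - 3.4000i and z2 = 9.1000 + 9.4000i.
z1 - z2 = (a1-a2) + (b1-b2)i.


Real: -19.6 - 9.1 = -28.7
Imag: -3.4 - 9.4 = -12.8

-28.7000 - 12.8000i


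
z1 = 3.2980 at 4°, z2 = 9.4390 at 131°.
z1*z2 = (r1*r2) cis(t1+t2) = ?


r = 3.2980 * 9.4390 = 31.1298
theta = 4° + 131° = 135° = 135° (mod 360)

31.1298 cis(135°)


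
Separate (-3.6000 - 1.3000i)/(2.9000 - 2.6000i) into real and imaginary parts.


Multiply by conjugate: (-3.6000 - 1.3000i)(2.9000 + 2.6000i) / (2.9^2 + (-2.6)^2)
Numerator real = -3.6*2.9 - (1.3)*(-2.6) = -7.06
Numerator imag = -1.3*2.9 - (-3.6)*(-2.6) = -13.13
Denominator = 15.17
Re(z) = -7.06/15.17 = -0.4654
Im(z) = -13.13/15.17 = -0.8655

Re(z) = -0.4654, Im(z) = -0.8655


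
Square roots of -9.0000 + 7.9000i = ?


|z| = sqrt(81+62.41) = 11.9754
sqrt((|z|+a)/2) = sqrt((11.9754+(-9))/2) = sqrt(1.4877) = 1.2197
sqrt((|z|-a)/2) = sqrt((11.9754-(-9))/2) = sqrt(10.4877) = 3.2385

±(1.2197 + 3.2385i) i.e. 1.2197 + 3.2385i and -1.2197 - 3.2385i


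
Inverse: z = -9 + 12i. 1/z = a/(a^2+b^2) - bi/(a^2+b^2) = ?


|z|^2 = 81+144 = 225
1/z = (-9 - 12i)/225

1/z = -0.0400 - 0.0533i


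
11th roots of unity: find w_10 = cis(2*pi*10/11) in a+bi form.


Angle = 360*10/11 = 327.2727°
a = cos(327.2727°) = 0.8413
b = sin(327.2727°) = -0.5406

0.8413 - 0.5406i


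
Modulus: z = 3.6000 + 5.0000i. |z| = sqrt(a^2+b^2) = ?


|z| = sqrt(3.6^2 + 5^2) = sqrt(12.96 + 25) = sqrt(37.96) = 6.1612

|z| = 6.1612


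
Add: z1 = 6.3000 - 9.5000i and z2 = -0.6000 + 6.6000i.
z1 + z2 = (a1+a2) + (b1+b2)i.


Real: 6.3 - 0.6 = 5.7
Imag: -9.5 + 6.6 = -2.9

5.7000 - 2.9000i


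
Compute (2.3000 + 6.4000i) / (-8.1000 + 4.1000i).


Conjugate of z2 = -8.1000 - 4.1000i
Numerator: (2.3000 + 6.4000i)(-8.1000 - 4.1000i) = 7.6100 - 61.2700i
Denominator: (-8.1)^2 + 4.1^2 = 82.42
Result = (7.6100 - 61.2700i)/82.42

0.0923 - 0.7434i


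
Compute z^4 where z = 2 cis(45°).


r^4 = 2^4 = 16
n*theta = 4*45° = 180° = 180° (mod 360)
a = 16*cos(180°) = -16.0000
b = 16*sin(180°) = 0

16 cis(180°) = -16.0000 + 0i


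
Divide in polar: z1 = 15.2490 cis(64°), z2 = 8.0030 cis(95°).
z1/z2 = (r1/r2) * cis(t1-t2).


r = 15.2490 / 8.0030 = 1.9054
theta = 64° - 95° = -31° = 329° (mod 360)

1.9054 cis(329°)


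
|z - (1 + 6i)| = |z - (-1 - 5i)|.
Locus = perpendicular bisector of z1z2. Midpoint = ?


Equal distances means the locus is the perpendicular bisector of z1 and z2.
Midpoint = ((1+(-1))/2, (6+(-5))/2) = (0, 0.5000)

Perpendicular bisector through (0, 0.5000)


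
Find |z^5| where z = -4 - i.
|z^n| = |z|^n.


|z| = sqrt(16+1) = sqrt(17) = 4.1231
|z^5| = |z|^5 = (sqrt(17))^5 = 17^2 * sqrt(17) = 289*sqrt(17)

|z^5| = 289*sqrt(17) ≈ 1191.5775
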